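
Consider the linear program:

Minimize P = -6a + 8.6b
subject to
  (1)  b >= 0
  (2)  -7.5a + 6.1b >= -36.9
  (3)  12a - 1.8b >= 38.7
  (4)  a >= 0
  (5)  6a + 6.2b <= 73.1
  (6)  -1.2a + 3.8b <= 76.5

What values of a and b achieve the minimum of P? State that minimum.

a = 4.92, b = 0, minimum P = -29.52

Vertices and P = -6a + 8.6b:
  (123/25, 0) → P = -738/25
  (129/40, 0) → P = -387/20
  (67469/8310, 2179/554) → P = -41241/2770
  (1548/355, 1075/142) → P = 27649/710

At the optimal vertex, b = 0 and -7.5a + 6.1b = -36.9.
Solving simultaneously gives a = 123/25, b = 0.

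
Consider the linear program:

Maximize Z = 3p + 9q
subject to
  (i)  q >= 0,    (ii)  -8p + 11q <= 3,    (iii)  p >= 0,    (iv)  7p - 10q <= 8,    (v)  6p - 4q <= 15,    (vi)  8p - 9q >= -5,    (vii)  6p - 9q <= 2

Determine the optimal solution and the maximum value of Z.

Vertices and Z = 3p + 9q:
  (0, 0) → Z = 0
  (1/3, 0) → Z = 1
  (0, 3/11) → Z = 27/11
  (177/34, 69/17) → Z = 1773/34
  (127/30, 13/5) → Z = 361/10

p = 177/34, q = 69/17, maximum Z = 1773/34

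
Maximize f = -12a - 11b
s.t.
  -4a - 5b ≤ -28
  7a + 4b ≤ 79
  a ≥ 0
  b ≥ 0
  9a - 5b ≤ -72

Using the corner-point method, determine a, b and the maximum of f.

a = 0, b = 72/5, maximum f = -792/5

Feasible corners and f = -12a - 11b:
  (0, 79/4) → f = -869/4
  (107/71, 1215/71) → f = -14649/71
  (0, 72/5) → f = -792/5

At the optimal vertex, a = 0 and 9a - 5b = -72.
Solving simultaneously gives a = 0, b = 72/5.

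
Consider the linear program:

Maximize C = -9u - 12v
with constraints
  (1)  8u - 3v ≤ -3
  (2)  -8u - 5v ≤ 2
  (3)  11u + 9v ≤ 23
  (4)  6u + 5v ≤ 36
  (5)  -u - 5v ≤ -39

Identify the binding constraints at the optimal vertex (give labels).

Corner points and C = -9u - 12v:
  (-133/17, 206/17) → C = -75
  (-41/7, 314/35) → C = -1923/35
  (-118/23, 203/23) → C = -1374/23

The maximum is at (-41/7, 314/35). Substituting into each constraint, equality holds for (2) and (5); the remaining constraints have slack.

(2) and (5)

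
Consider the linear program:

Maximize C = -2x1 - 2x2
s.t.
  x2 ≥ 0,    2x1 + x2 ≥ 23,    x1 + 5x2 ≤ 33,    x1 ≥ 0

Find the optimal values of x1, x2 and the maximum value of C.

Corner points and C = -2x1 - 2x2:
  (23/2, 0) → C = -23
  (33, 0) → C = -66
  (82/9, 43/9) → C = -250/9

x1 = 23/2, x2 = 0, maximum C = -23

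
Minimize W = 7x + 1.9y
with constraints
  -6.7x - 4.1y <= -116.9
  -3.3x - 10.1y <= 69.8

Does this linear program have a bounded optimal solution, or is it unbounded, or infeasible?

From the feasible point (146687/5414, -85343/5414), moving in the direction (-4.1, 6.7) keeps every constraint satisfied while W decreases without bound.

unbounded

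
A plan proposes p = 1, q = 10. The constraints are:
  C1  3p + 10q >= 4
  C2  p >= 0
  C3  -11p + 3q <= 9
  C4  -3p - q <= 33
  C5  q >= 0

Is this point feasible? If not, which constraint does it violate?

Constraint C3: -11p + 3q = 19, which is not ≤ 9. All other constraints are satisfied.

not feasible — violates C3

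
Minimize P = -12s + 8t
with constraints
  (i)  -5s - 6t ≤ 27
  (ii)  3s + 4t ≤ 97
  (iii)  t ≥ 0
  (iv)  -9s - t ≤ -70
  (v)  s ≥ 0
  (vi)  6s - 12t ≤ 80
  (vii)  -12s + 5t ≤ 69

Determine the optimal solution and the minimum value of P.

Extreme points and P = -12s + 8t:
  (61/11, 221/11) → P = 1036/11
  (371/15, 57/10) → P = -1256/5
  (70/9, 0) → P = -280/3
  (40/3, 0) → P = -160

s = 371/15, t = 57/10, minimum P = -1256/5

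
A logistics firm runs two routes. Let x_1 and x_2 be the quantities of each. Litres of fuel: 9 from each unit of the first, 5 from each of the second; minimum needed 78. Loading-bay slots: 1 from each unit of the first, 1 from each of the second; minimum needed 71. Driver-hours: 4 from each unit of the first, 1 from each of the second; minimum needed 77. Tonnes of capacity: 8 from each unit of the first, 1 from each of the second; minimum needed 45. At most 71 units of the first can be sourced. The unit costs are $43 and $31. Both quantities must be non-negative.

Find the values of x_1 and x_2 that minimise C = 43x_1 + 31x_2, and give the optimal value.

Corner points and C = 43x_1 + 31x_2:
  (0, 77) → C = 2387
  (71, 0) → C = 3053
  (2, 69) → C = 2225
The feasible region is unbounded (it extends along (0, 1)), but C strictly increases along every unbounded feasible direction, so there is no improving ray and the minimum is attained at a vertex.

x_1 = 2, x_2 = 69, minimum C = 2225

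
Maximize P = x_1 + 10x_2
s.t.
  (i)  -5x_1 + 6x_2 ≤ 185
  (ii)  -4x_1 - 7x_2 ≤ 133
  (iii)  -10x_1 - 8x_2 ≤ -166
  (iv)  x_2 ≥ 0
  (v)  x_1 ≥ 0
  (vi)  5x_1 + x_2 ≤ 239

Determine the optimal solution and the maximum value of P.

The binding constraints are -5x_1 + 6x_2 = 185 and 5x_1 + x_2 = 239.
Solving simultaneously gives x_1 = 1249/35, x_2 = 424/7.

x_1 = 1249/35, x_2 = 424/7, maximum P = 3207/5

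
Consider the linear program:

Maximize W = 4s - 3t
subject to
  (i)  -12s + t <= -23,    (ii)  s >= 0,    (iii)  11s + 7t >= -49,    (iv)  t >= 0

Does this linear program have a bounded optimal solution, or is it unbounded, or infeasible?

From the feasible point (23/12, 0), moving in the direction (1, 0) keeps every constraint satisfied while W increases without bound.

unbounded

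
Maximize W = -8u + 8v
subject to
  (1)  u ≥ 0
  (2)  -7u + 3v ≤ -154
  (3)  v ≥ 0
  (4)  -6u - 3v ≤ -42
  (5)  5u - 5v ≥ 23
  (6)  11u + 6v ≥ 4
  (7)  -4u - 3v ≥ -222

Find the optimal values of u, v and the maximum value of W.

u = 376/11, v = 938/33, maximum W = -1520/33

Vertices and W = -8u + 8v:
  (22, 0) → W = -176
  (376/11, 938/33) → W = -1520/33
  (111/2, 0) → W = -444

At the optimal vertex, -7u + 3v = -154 and -4u - 3v = -222.
Solving simultaneously gives u = 376/11, v = 938/33.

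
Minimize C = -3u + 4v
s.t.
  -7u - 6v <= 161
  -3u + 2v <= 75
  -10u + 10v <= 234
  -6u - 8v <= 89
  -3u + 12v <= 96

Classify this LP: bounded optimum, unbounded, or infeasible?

From the feasible point (-153/8, 103/32), moving in the direction (8, -6) keeps every constraint satisfied while C decreases without bound.

unbounded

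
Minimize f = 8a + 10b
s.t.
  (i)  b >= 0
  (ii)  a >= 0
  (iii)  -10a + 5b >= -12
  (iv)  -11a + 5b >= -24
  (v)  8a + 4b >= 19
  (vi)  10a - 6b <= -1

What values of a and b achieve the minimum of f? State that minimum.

The feasible region is unbounded (it extends along (0, 1), (5, 11)), but f strictly increases along every unbounded feasible direction, so there is no improving ray and the minimum is attained at a vertex.

a = 5/4, b = 9/4, minimum f = 65/2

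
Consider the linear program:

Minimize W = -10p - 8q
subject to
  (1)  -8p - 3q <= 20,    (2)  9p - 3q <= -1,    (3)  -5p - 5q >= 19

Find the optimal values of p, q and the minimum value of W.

p = -31/30, q = -83/30, minimum W = 487/15

Extreme points and W = -10p - 8q:
  (-21/17, -172/51) → W = 118/3
  (-43/25, -52/25) → W = 846/25
  (-31/30, -83/30) → W = 487/15

The optimum lies where 9p - 3q = -1 and -5p - 5q = 19.
Solving simultaneously gives p = -31/30, q = -83/30.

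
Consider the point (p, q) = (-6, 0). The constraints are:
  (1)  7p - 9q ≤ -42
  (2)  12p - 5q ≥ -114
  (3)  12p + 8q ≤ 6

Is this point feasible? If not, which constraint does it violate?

feasible

(1): -42 ≤ -42 ✓
(2): -72 ≥ -114 ✓
(3): -72 ≤ 6 ✓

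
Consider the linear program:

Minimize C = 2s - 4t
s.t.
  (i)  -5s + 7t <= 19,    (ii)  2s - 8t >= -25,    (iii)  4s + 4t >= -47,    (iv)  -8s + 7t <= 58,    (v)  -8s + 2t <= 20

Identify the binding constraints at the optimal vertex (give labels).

(i) and (ii)

Vertices and C = 2s - 4t:
  (23/26, 87/26) → C = -151/13
  (-51/23, 26/23) → C = -206/23
  (-87/20, -37/5) → C = 209/10
The feasible region is unbounded (it extends along (1, -1), (4, 1)), but C strictly increases along every unbounded feasible direction, so there is no improving ray and the minimum is attained at a vertex.

The minimum is at (23/26, 87/26). Substituting into each constraint, equality holds for (i) and (ii); the remaining constraints have slack.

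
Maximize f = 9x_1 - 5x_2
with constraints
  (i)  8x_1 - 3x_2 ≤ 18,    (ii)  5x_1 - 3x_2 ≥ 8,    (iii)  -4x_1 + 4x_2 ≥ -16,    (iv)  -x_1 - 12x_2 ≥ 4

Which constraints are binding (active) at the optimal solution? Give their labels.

(i) and (iii)

Extreme points and f = 9x_1 - 5x_2:
  (6/5, -14/5) → f = 124/5
  (68/33, -50/99) → f = 2086/99
  (-2, -6) → f = 12
  (4/3, -4/9) → f = 128/9

The maximum is at (6/5, -14/5). Substituting into each constraint, equality holds for (i) and (iii); the remaining constraints have slack.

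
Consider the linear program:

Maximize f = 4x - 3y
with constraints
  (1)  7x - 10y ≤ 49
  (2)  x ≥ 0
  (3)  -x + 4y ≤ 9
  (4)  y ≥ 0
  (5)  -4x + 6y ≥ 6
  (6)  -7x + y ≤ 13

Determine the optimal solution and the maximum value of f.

x = 3, y = 3, maximum f = 3

Feasible corners and f = 4x - 3y:
  (0, 9/4) → f = -27/4
  (0, 1) → f = -3
  (3, 3) → f = 3

The optimum lies where -x + 4y = 9 and -4x + 6y = 6.
Solving simultaneously gives x = 3, y = 3.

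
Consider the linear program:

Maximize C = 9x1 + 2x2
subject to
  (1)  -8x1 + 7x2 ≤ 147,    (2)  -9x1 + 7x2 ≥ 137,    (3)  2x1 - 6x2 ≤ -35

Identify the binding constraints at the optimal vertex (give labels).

Feasible corners and C = 9x1 + 2x2:
  (10, 227/7) → C = 1084/7
  (-637/34, -7/17) → C = -5761/34
  (-577/40, 41/40) → C = -5111/40

The maximum is at (10, 227/7). Substituting into each constraint, equality holds for (1) and (2); the remaining constraints have slack.

(1) and (2)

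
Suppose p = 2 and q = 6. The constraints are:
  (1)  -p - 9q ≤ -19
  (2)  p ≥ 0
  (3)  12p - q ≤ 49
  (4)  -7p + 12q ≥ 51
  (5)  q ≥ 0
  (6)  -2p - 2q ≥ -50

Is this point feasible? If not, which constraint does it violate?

(1): -56 ≤ -19 ✓
(2): 2 ≥ 0 ✓
(3): 18 ≤ 49 ✓
(4): 58 ≥ 51 ✓
(5): 6 ≥ 0 ✓
(6): -16 ≥ -50 ✓

feasible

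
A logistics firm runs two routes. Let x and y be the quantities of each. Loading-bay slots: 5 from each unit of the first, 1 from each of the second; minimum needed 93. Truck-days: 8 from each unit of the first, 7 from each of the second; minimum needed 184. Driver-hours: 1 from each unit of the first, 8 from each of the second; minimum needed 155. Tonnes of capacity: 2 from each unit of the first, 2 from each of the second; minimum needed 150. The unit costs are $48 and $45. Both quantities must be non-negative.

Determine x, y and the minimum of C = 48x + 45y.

Extreme points and C = 48x + 45y:
  (0, 93) → C = 4185
  (155, 0) → C = 7440
  (9/2, 141/2) → C = 6777/2
  (445/7, 80/7) → C = 24960/7
The feasible region is unbounded (it extends along (0, 1), (1, 0)), but C strictly increases along every unbounded feasible direction, so there is no improving ray and the minimum is attained at a vertex.

x = 9/2, y = 141/2, minimum C = 6777/2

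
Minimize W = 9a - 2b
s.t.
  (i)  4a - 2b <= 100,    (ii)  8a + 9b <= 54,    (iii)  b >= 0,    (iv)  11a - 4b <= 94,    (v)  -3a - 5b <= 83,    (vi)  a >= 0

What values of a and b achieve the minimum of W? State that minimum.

a = 0, b = 6, minimum W = -12

Extreme points and W = 9a - 2b:
  (27/4, 0) → W = 243/4
  (0, 6) → W = -12
  (0, 0) → W = 0

The optimum lies where 8a + 9b = 54 and a = 0.
Solving simultaneously gives a = 0, b = 6.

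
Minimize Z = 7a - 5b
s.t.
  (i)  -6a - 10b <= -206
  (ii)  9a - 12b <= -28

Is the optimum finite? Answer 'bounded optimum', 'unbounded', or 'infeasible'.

From the feasible point (1096/81, 337/27), moving in the direction (-10, 6) keeps every constraint satisfied while Z decreases without bound.

unbounded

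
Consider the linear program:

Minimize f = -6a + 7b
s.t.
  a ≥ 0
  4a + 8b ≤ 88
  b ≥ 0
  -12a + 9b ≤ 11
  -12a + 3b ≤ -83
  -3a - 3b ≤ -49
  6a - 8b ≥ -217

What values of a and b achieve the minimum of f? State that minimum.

a = 22, b = 0, minimum f = -132

Extreme points and f = -6a + 7b:
  (22, 0) → f = -132
  (32/3, 17/3) → f = -73/3
  (49/3, 0) → f = -98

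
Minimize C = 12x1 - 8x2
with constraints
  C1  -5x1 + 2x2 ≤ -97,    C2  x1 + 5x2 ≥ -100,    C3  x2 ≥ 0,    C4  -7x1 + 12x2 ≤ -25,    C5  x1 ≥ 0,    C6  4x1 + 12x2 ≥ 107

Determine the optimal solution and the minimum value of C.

Vertices and C = 12x1 - 8x2:
  (557/23, 277/23) → C = 4468/23
  (689/34, 147/68) → C = 3840/17
  (107/4, 0) → C = 321
The feasible region is unbounded (it extends along (12, 7), (1, 0)), but C strictly increases along every unbounded feasible direction, so there is no improving ray and the minimum is attained at a vertex.

x1 = 557/23, x2 = 277/23, minimum C = 4468/23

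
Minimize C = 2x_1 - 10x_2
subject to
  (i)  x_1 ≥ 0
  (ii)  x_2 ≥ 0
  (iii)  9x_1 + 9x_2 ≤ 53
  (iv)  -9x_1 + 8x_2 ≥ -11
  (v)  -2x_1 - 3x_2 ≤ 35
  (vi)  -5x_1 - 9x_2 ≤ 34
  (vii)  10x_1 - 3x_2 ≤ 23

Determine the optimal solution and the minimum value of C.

x_1 = 0, x_2 = 53/9, minimum C = -530/9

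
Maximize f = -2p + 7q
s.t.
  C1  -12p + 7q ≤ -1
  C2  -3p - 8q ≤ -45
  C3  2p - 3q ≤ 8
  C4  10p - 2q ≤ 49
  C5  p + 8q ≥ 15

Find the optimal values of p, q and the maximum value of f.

Corner points and f = -2p + 7q:
  (323/117, 179/39) → f = 3113/117
  (341/46, 289/23) → f = 1682/23
  (241/43, 303/86) → f = 1157/86

p = 341/46, q = 289/23, maximum f = 1682/23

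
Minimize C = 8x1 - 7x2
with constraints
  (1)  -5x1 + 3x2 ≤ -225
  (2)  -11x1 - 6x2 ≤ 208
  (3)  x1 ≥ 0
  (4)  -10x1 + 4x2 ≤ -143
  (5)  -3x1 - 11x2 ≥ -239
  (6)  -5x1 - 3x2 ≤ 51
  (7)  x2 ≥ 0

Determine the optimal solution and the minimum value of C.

x1 = 399/8, x2 = 65/8, minimum C = 2737/8

Corner points and C = 8x1 - 7x2:
  (399/8, 65/8) → C = 2737/8
  (45, 0) → C = 360
  (239/3, 0) → C = 1912/3

At the optimal vertex, -5x1 + 3x2 = -225 and -3x1 - 11x2 = -239.
Solving simultaneously gives x1 = 399/8, x2 = 65/8.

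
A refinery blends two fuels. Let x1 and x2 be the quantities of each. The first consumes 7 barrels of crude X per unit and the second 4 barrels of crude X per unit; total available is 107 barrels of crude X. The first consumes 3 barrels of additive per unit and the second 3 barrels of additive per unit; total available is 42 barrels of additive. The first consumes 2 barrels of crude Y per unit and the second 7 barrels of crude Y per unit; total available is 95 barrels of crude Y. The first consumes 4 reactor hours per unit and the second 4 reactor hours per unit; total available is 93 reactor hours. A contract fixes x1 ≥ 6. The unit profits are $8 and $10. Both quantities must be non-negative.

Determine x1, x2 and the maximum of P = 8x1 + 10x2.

Extreme points and P = 8x1 + 10x2:
  (14, 0) → P = 112
  (6, 0) → P = 48
  (6, 8) → P = 128

The binding constraints are 3x1 + 3x2 = 42 and x1 = 6.
Solving simultaneously gives x1 = 6, x2 = 8.

x1 = 6, x2 = 8, maximum P = 128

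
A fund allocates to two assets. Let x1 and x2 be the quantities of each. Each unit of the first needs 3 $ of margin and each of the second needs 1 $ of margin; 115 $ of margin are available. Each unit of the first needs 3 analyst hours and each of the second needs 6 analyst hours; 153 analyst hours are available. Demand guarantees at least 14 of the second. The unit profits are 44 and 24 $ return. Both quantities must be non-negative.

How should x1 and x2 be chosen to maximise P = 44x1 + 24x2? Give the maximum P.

x1 = 23, x2 = 14, maximum P = 1348

Extreme points and P = 44x1 + 24x2:
  (0, 51/2) → P = 612
  (0, 14) → P = 336
  (23, 14) → P = 1348

At the optimal vertex, 3x1 + 6x2 = 153 and x2 = 14.
Solving simultaneously gives x1 = 23, x2 = 14.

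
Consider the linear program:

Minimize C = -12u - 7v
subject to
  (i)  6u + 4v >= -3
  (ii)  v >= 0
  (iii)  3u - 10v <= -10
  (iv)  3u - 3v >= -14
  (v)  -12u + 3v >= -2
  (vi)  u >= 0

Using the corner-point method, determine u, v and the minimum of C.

u = 16/9, v = 58/9, minimum C = -598/9

Feasible corners and C = -12u - 7v:
  (50/111, 42/37) → C = -494/37
  (0, 1) → C = -7
  (16/9, 58/9) → C = -598/9
  (0, 14/3) → C = -98/3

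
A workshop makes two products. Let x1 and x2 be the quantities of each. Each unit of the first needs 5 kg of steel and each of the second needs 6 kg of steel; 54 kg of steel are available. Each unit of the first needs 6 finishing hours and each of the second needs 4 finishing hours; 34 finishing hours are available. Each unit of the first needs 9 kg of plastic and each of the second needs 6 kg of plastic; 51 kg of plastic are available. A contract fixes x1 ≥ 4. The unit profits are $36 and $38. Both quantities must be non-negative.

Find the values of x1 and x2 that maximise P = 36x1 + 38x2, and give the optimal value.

x1 = 4, x2 = 5/2, maximum P = 239

Vertices and P = 36x1 + 38x2:
  (17/3, 0) → P = 204
  (4, 0) → P = 144
  (4, 5/2) → P = 239

The binding constraints are 6x1 + 4x2 = 34 and 9x1 + 6x2 = 51.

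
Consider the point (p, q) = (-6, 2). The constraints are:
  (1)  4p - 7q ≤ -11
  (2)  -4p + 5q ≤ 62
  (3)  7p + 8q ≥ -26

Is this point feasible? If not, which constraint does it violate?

(1): -38 ≤ -11 ✓
(2): 34 ≤ 62 ✓
(3): -26 ≥ -26 ✓

feasible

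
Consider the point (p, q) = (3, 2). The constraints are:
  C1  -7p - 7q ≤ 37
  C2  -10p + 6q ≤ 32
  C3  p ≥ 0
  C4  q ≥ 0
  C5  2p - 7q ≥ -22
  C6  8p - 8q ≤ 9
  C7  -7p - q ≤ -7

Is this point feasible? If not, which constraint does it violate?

C1: -35 ≤ 37 ✓
C2: -18 ≤ 32 ✓
C3: 3 ≥ 0 ✓
C4: 2 ≥ 0 ✓
C5: -8 ≥ -22 ✓
C6: 8 ≤ 9 ✓
C7: -23 ≤ -7 ✓

feasible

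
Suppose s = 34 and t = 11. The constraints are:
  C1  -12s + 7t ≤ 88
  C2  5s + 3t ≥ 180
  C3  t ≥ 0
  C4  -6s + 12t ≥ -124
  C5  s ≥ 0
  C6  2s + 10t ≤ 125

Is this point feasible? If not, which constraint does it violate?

not feasible — violates C6

Constraint C6: 2s + 10t = 178, which is not ≤ 125. All other constraints are satisfied.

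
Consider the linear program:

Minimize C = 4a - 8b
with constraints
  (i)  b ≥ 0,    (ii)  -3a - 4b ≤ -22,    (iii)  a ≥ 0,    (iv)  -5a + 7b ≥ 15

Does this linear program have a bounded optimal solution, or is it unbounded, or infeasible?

From the feasible point (0, 11/2), moving in the direction (0, 1) keeps every constraint satisfied while C decreases without bound.

unbounded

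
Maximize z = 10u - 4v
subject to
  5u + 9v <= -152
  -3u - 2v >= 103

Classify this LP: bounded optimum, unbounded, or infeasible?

From the feasible point (-623/17, 59/17), moving in the direction (2, -3) keeps every constraint satisfied while z increases without bound.

unbounded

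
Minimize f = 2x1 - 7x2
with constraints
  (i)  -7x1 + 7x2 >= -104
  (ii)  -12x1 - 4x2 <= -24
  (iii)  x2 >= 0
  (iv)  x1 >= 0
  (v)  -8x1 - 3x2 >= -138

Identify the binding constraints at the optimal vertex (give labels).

(iv) and (v)

Feasible corners and f = 2x1 - 7x2:
  (104/7, 0) → f = 208/7
  (1278/77, 134/77) → f = 1618/77
  (2, 0) → f = 4
  (0, 6) → f = -42
  (0, 46) → f = -322

The minimum is at (0, 46). Substituting into each constraint, equality holds for (iv) and (v); the remaining constraints have slack.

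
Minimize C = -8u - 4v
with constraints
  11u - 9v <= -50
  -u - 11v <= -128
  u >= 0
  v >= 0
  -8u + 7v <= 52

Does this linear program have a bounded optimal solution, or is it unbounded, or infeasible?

Corner points and C = -8u - 4v:
  (301/65, 729/65) → C = -5324/65
  (118/5, 172/5) → C = -1632/5
  (324/95, 1076/95) → C = -6896/95
The feasible region has finitely many vertices and no improving ray; the minimum is -1632/5 at (118/5, 172/5).

bounded optimum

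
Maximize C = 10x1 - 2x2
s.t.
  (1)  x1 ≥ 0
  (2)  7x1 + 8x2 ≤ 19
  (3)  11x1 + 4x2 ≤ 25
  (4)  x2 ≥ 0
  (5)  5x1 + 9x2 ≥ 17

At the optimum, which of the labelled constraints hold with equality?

Extreme points and C = 10x1 - 2x2:
  (0, 19/8) → C = -19/4
  (0, 17/9) → C = -34/9
  (35/23, 24/23) → C = 302/23

The maximum is at (35/23, 24/23). Substituting into each constraint, equality holds for (2) and (5); the remaining constraints have slack.

(2) and (5)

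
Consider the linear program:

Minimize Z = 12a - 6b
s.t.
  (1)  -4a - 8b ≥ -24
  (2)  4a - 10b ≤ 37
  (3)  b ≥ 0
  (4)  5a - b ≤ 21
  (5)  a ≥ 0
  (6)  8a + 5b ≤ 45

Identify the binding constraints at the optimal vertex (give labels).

Vertices and Z = 12a - 6b:
  (48/11, 9/11) → Z = 522/11
  (0, 3) → Z = -18
  (21/5, 0) → Z = 252/5
  (0, 0) → Z = 0

The minimum is at (0, 3). Substituting into each constraint, equality holds for (1) and (5); the remaining constraints have slack.

(1) and (5)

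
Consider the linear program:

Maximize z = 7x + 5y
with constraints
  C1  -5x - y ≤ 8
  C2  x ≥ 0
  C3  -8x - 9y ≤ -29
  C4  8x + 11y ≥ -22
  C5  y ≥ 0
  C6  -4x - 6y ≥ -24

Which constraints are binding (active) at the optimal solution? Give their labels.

C5 and C6

Corner points and z = 7x + 5y:
  (0, 29/9) → z = 145/9
  (0, 4) → z = 20
  (29/8, 0) → z = 203/8
  (6, 0) → z = 42

The maximum is at (6, 0). Substituting into each constraint, equality holds for C5 and C6; the remaining constraints have slack.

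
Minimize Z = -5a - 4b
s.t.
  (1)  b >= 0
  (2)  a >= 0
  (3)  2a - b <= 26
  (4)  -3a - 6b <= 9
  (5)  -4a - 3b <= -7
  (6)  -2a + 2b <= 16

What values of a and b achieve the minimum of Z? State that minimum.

Vertices and Z = -5a - 4b:
  (13, 0) → Z = -65
  (7/4, 0) → Z = -35/4
  (0, 7/3) → Z = -28/3
  (0, 8) → Z = -32
  (34, 42) → Z = -338

At the optimal vertex, 2a - b = 26 and -2a + 2b = 16.
Solving simultaneously gives a = 34, b = 42.

a = 34, b = 42, minimum Z = -338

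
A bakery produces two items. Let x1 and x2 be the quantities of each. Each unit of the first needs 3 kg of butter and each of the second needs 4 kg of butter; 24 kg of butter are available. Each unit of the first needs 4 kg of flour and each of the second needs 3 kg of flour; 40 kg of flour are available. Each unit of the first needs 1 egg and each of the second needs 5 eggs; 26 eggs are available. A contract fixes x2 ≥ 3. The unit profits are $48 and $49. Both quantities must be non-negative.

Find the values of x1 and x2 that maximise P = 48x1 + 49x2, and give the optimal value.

x1 = 4, x2 = 3, maximum P = 339

At the optimal vertex, 3x1 + 4x2 = 24 and x2 = 3.
Solving simultaneously gives x1 = 4, x2 = 3.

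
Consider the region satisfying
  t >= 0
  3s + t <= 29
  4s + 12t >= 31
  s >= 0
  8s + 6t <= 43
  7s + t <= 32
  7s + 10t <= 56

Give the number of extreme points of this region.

5

Of the 21 pairwise boundary intersections, those satisfying every inequality are:
  (0, 31/12)
  (353/80, 89/80)
  (0, 28/5)
  (149/34, 45/34)
  (47/19, 147/38)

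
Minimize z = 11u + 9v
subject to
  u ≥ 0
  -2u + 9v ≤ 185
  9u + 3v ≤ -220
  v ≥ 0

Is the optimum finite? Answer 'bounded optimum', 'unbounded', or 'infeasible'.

The boundaries u = 0 and -2u + 9v = 185 meet at (0, 185/9), but that point violates 9u + 3v ≤ -220. Every candidate vertex is excluded by some other constraint, so the feasible region is empty.

infeasible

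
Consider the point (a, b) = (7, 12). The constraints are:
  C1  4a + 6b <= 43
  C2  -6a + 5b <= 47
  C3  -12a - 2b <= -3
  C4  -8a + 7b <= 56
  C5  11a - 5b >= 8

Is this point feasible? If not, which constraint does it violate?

not feasible — violates C1

Constraint C1: 4a + 6b = 100, which is not ≤ 43. All other constraints are satisfied.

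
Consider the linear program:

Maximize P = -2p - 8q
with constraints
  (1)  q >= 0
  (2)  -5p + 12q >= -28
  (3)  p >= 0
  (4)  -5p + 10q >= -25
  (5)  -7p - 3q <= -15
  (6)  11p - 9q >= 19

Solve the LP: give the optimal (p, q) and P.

p = 15/7, q = 0, maximum P = -30/7

Corner points and P = -2p - 8q:
  (5, 0) → P = -10
  (15/7, 0) → P = -30/7
  (2, 1/3) → P = -20/3
The feasible region is unbounded (it extends along (2, 1), (9, 11)), but P strictly decreases along every unbounded feasible direction, so there is no improving ray and the maximum is attained at a vertex.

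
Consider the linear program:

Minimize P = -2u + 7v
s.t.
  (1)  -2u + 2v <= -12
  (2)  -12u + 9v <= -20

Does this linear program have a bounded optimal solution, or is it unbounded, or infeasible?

unbounded

From the feasible point (-34/3, -52/3), moving in the direction (-9, -12) keeps every constraint satisfied while P decreases without bound.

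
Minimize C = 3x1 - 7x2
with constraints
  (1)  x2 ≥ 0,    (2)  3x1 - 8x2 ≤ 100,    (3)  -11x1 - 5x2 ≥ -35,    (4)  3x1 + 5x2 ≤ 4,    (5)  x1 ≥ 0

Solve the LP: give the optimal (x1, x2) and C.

Vertices and C = 3x1 - 7x2:
  (4/3, 0) → C = 4
  (0, 0) → C = 0
  (0, 4/5) → C = -28/5

x1 = 0, x2 = 4/5, minimum C = -28/5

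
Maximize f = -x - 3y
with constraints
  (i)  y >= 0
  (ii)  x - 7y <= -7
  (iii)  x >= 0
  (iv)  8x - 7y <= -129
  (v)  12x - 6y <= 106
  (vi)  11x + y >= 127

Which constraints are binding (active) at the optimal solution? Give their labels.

(iv) and (vi)

Corner points and f = -x - 3y:
  (0, 127) → f = -381
  (379/9, 599/9) → f = -2176/9
  (152/17, 487/17) → f = -1613/17
The feasible region is unbounded (it extends along (0, 1), (1, 2)), but f strictly decreases along every unbounded feasible direction, so there is no improving ray and the maximum is attained at a vertex.

The maximum is at (152/17, 487/17). Substituting into each constraint, equality holds for (iv) and (vi); the remaining constraints have slack.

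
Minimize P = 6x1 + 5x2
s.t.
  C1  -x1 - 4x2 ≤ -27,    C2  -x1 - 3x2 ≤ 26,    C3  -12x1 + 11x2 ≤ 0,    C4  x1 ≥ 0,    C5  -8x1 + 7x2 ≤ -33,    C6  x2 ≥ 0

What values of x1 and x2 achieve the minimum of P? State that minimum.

x1 = 107/13, x2 = 61/13, minimum P = 947/13

Corner points and P = 6x1 + 5x2:
  (107/13, 61/13) → P = 947/13
  (27, 0) → P = 162
  (363/4, 99) → P = 2079/2
The feasible region is unbounded (it extends along (11, 12), (1, 0)), but P strictly increases along every unbounded feasible direction, so there is no improving ray and the minimum is attained at a vertex.

The optimum lies where -x1 - 4x2 = -27 and -8x1 + 7x2 = -33.
Solving simultaneously gives x1 = 107/13, x2 = 61/13.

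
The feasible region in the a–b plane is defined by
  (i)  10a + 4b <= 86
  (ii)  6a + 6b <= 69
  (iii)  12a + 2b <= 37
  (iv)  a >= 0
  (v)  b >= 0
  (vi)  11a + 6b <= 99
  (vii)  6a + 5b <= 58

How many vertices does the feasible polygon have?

The feasible vertices (each the meet of two boundaries and inside every other half-plane) are:
  (0, 23/2)
  (1/2, 11)
  (37/12, 0)
  (23/16, 79/8)
  (0, 0)

5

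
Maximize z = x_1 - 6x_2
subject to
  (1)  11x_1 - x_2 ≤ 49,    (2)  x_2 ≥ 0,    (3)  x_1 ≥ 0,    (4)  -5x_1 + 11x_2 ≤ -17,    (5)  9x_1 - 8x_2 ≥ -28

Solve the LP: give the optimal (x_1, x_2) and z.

x_1 = 49/11, x_2 = 0, maximum z = 49/11

Extreme points and z = x_1 - 6x_2:
  (49/11, 0) → z = 49/11
  (9/2, 1/2) → z = 3/2
  (17/5, 0) → z = 17/5

At the optimal vertex, 11x_1 - x_2 = 49 and x_2 = 0.
Solving simultaneously gives x_1 = 49/11, x_2 = 0.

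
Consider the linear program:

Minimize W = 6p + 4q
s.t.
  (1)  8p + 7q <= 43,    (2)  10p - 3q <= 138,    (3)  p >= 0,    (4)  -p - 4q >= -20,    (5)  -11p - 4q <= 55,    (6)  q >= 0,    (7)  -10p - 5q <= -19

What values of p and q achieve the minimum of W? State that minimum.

p = 19/10, q = 0, minimum W = 57/5

Feasible corners and W = 6p + 4q:
  (32/25, 117/25) → W = 132/5
  (43/8, 0) → W = 129/4
  (0, 5) → W = 20
  (0, 19/5) → W = 76/5
  (19/10, 0) → W = 57/5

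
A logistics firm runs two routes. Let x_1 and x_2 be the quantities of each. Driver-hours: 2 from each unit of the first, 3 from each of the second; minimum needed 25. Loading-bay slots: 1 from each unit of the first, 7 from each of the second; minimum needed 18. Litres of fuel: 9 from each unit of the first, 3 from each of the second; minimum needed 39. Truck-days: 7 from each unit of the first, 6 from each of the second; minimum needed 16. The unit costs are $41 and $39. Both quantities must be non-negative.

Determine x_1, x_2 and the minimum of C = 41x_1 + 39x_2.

x_1 = 2, x_2 = 7, minimum C = 355

Feasible corners and C = 41x_1 + 39x_2:
  (0, 13) → C = 507
  (18, 0) → C = 738
  (11, 1) → C = 490
  (2, 7) → C = 355
The feasible region is unbounded (it extends along (0, 1), (1, 0)), but C strictly increases along every unbounded feasible direction, so there is no improving ray and the minimum is attained at a vertex.

At the optimal vertex, 2x_1 + 3x_2 = 25 and 9x_1 + 3x_2 = 39.
Solving simultaneously gives x_1 = 2, x_2 = 7.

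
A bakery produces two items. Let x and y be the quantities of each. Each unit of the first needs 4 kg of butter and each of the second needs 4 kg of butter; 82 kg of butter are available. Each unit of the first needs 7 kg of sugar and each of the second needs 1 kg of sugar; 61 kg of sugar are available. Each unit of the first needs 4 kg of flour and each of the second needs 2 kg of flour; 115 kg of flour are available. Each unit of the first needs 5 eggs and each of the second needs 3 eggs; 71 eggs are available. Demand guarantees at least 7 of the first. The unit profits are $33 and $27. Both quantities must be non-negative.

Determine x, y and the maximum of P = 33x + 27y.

Corner points and P = 33x + 27y:
  (61/7, 0) → P = 2013/7
  (7, 0) → P = 231
  (7, 12) → P = 555

The binding constraints are 7x + y = 61 and 5x + 3y = 71.
Solving simultaneously gives x = 7, y = 12.

x = 7, y = 12, maximum P = 555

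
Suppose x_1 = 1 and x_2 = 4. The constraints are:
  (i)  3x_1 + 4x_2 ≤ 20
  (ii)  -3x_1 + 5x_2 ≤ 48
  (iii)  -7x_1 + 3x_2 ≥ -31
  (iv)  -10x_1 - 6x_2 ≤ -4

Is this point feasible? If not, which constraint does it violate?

feasible

(i): 19 ≤ 20 ✓
(ii): 17 ≤ 48 ✓
(iii): 5 ≥ -31 ✓
(iv): -34 ≤ -4 ✓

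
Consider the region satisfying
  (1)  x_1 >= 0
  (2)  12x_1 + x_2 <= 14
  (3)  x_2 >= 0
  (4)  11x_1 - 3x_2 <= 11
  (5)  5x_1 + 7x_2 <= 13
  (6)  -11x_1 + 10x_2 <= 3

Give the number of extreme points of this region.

Intersecting each pair of boundary lines and keeping only the points that satisfy every inequality leaves:
  (0, 0)
  (0, 3/10)
  (53/47, 22/47)
  (85/79, 86/79)
  (1, 0)
  (109/127, 158/127)

6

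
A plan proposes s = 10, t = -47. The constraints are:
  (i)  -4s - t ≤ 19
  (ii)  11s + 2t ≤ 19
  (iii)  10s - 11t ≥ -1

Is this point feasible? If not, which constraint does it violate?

(i): 7 ≤ 19 ✓
(ii): 16 ≤ 19 ✓
(iii): 617 ≥ -1 ✓

feasible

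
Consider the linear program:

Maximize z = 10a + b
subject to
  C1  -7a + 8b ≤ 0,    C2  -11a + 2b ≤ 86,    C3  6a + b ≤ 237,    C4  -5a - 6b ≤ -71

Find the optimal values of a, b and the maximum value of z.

a = 1351/31, b = -759/31, maximum z = 12751/31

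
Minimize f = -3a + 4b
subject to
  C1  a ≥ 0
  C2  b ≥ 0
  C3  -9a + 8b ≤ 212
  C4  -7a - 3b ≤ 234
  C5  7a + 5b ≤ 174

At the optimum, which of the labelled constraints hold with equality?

Extreme points and f = -3a + 4b:
  (0, 0) → f = 0
  (0, 53/2) → f = 106
  (174/7, 0) → f = -522/7
  (332/101, 3050/101) → f = 11204/101

The minimum is at (174/7, 0). Substituting into each constraint, equality holds for C2 and C5; the remaining constraints have slack.

C2 and C5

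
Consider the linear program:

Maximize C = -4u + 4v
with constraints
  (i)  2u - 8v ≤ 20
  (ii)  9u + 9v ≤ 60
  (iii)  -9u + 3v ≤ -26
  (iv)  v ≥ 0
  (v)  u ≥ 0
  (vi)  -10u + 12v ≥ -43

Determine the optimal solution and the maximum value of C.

u = 23/6, v = 17/6, maximum C = -4

The binding constraints are 9u + 9v = 60 and -9u + 3v = -26.
Solving simultaneously gives u = 23/6, v = 17/6.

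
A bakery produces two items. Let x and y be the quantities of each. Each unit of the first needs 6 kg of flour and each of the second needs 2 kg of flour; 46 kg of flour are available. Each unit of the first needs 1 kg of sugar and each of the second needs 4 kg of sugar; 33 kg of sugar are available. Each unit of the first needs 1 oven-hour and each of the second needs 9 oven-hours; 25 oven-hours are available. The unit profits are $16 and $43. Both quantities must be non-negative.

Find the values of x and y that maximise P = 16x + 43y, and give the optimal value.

Vertices and P = 16x + 43y:
  (0, 0) → P = 0
  (0, 25/9) → P = 1075/9
  (23/3, 0) → P = 368/3
  (7, 2) → P = 198

The optimum lies where 6x + 2y = 46 and x + 9y = 25.
Solving simultaneously gives x = 7, y = 2.

x = 7, y = 2, maximum P = 198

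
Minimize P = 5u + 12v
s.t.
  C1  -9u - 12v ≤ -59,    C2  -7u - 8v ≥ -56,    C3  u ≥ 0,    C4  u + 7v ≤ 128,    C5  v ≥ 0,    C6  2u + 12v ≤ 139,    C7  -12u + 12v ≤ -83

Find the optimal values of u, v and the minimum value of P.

u = 83/12, v = 0, minimum P = 415/12

Corner points and P = 5u + 12v:
  (8, 0) → P = 40
  (334/45, 91/180) → P = 1943/45
  (83/12, 0) → P = 415/12

The optimum lies where v = 0 and -12u + 12v = -83.
Solving simultaneously gives u = 83/12, v = 0.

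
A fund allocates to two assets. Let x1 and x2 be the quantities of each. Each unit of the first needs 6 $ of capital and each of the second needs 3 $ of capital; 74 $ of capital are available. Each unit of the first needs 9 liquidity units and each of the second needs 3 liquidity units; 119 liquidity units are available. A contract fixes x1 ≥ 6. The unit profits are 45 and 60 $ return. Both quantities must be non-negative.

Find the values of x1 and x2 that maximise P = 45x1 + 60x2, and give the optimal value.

x1 = 6, x2 = 38/3, maximum P = 1030

Vertices and P = 45x1 + 60x2:
  (37/3, 0) → P = 555
  (6, 0) → P = 270
  (6, 38/3) → P = 1030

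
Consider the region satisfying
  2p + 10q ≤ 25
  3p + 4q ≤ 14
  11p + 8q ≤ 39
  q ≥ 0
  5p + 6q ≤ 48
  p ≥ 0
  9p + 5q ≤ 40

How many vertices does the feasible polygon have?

5

The feasible vertices (each the meet of two boundaries and inside every other half-plane) are:
  (20/11, 47/22)
  (0, 5/2)
  (11/5, 37/20)
  (39/11, 0)
  (0, 0)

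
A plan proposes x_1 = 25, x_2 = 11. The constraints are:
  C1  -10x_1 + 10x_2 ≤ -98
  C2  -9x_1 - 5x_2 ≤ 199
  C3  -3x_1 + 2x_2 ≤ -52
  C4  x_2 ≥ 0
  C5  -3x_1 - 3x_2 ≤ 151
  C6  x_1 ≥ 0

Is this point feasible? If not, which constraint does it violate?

C1: -140 ≤ -98 ✓
C2: -280 ≤ 199 ✓
C3: -53 ≤ -52 ✓
C4: 11 ≥ 0 ✓
C5: -108 ≤ 151 ✓
C6: 25 ≥ 0 ✓

feasible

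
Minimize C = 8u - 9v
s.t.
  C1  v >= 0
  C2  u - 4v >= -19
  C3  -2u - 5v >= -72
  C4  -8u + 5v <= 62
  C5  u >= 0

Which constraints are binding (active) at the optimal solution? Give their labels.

C2 and C5

Corner points and C = 8u - 9v:
  (36, 0) → C = 288
  (0, 0) → C = 0
  (193/13, 110/13) → C = 554/13
  (0, 19/4) → C = -171/4

The minimum is at (0, 19/4). Substituting into each constraint, equality holds for C2 and C5; the remaining constraints have slack.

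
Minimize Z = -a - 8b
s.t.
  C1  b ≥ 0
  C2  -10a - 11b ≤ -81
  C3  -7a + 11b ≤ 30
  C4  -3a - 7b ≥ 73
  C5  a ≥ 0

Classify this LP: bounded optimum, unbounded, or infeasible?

infeasible

The boundaries b = 0 and -10a - 11b = -81 meet at (81/10, 0), but that point violates -3a - 7b ≥ 73. Every candidate vertex is excluded by some other constraint, so the feasible region is empty.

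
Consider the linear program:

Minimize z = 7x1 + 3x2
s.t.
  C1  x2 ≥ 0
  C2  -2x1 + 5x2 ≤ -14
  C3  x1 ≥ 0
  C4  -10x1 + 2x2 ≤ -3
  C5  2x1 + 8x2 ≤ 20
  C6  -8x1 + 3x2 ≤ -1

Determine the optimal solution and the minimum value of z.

Corner points and z = 7x1 + 3x2:
  (7, 0) → z = 49
  (10, 0) → z = 70
  (106/13, 6/13) → z = 760/13

x1 = 7, x2 = 0, minimum z = 49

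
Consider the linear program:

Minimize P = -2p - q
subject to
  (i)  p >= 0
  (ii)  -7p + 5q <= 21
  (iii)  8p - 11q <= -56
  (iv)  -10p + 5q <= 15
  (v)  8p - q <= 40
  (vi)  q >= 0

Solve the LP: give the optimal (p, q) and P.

The binding constraints are -7p + 5q = 21 and 8p - q = 40.
Solving simultaneously gives p = 221/33, q = 448/33.

p = 221/33, q = 448/33, minimum P = -890/33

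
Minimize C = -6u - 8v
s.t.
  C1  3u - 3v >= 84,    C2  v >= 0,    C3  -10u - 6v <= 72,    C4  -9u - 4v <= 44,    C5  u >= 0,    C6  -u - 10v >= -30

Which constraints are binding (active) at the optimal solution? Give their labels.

Feasible corners and C = -6u - 8v:
  (28, 0) → C = -168
  (310/11, 2/11) → C = -1876/11
  (30, 0) → C = -180

The minimum is at (30, 0). Substituting into each constraint, equality holds for C2 and C6; the remaining constraints have slack.

C2 and C6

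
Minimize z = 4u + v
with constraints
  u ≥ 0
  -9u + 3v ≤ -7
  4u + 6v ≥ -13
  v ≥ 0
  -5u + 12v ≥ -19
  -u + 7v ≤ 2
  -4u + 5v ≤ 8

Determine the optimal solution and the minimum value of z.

Vertices and z = 4u + v:
  (7/9, 0) → z = 28/9
  (11/12, 5/12) → z = 49/12
  (19/5, 0) → z = 76/5
  (157/23, 29/23) → z = 657/23

At the optimal vertex, -9u + 3v = -7 and v = 0.
Solving simultaneously gives u = 7/9, v = 0.

u = 7/9, v = 0, minimum z = 28/9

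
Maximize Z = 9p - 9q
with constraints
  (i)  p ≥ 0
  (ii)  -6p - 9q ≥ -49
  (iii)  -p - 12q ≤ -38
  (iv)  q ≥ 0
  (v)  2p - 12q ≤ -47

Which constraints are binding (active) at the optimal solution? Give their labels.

(ii) and (v)

Feasible corners and Z = 9p - 9q:
  (0, 49/9) → Z = -49
  (0, 47/12) → Z = -141/4
  (11/6, 38/9) → Z = -43/2

The maximum is at (11/6, 38/9). Substituting into each constraint, equality holds for (ii) and (v); the remaining constraints have slack.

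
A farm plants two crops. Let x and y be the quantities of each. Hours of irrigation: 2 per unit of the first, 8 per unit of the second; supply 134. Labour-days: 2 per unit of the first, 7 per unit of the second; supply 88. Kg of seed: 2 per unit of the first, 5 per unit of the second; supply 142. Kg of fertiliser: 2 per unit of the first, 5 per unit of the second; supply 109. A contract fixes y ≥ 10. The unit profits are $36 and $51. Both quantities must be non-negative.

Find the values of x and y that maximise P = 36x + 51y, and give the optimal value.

x = 9, y = 10, maximum P = 834

The binding constraints are 2x + 7y = 88 and y = 10.
Solving simultaneously gives x = 9, y = 10.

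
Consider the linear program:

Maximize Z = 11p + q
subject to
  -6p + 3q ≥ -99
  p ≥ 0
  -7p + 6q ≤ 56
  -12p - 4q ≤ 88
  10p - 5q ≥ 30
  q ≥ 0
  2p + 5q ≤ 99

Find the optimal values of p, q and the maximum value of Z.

Extreme points and Z = 11p + q:
  (33/2, 0) → Z = 363/2
  (22, 11) → Z = 253
  (3, 0) → Z = 33
  (43/4, 31/2) → Z = 535/4

p = 22, q = 11, maximum Z = 253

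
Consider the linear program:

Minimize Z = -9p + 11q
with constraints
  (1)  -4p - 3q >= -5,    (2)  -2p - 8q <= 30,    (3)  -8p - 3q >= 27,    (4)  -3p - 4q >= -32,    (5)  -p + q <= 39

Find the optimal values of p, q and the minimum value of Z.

Feasible corners and Z = -9p + 11q:
  (-8, 37/3) → Z = 623/3
  (-76/7, 113/7) → Z = 1927/7
  (-63/29, -93/29) → Z = -456/29
  (-171/5, 24/5) → Z = 1803/5
  (-124/7, 149/7) → Z = 2755/7

The optimum lies where -2p - 8q = 30 and -8p - 3q = 27.
Solving simultaneously gives p = -63/29, q = -93/29.

p = -63/29, q = -93/29, minimum Z = -456/29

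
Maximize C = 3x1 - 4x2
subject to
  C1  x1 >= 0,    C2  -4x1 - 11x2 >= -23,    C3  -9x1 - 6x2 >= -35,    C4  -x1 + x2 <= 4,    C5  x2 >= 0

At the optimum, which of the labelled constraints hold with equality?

Feasible corners and C = 3x1 - 4x2:
  (0, 23/11) → C = -92/11
  (0, 0) → C = 0
  (247/75, 67/75) → C = 473/75
  (35/9, 0) → C = 35/3

The maximum is at (35/9, 0). Substituting into each constraint, equality holds for C3 and C5; the remaining constraints have slack.

C3 and C5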